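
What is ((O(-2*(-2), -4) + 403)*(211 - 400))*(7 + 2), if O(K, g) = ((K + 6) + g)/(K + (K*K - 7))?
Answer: -8921745/13 ≈ -6.8629e+5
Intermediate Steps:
O(K, g) = (6 + K + g)/(-7 + K + K²) (O(K, g) = ((6 + K) + g)/(K + (K² - 7)) = (6 + K + g)/(K + (-7 + K²)) = (6 + K + g)/(-7 + K + K²))
((O(-2*(-2), -4) + 403)*(211 - 400))*(7 + 2) = (((6 - 2*(-2) - 4)/(-7 - 2*(-2) + (-2*(-2))²) + 403)*(211 - 400))*(7 + 2) = (((6 + 4 - 4)/(-7 + 4 + 4²) + 403)*(-189))*9 = ((6/(-7 + 4 + 16) + 403)*(-189))*9 = ((6/13 + 403)*(-189))*9 = ((5245/13)*(-189))*9 = -991305/13*9 = -8921745/13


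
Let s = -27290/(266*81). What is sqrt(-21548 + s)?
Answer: I*sqrt(30875983117)/1197 ≈ 146.8*I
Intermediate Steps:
s = -13645/10773 (s = -27290/21546 = -27290*1/21546 = -13645/10773 ≈ -1.2666)
sqrt(-21548 + s) = sqrt(-21548 - 13645/10773) = sqrt(-232150249/10773) = I*sqrt(30875983117)/1197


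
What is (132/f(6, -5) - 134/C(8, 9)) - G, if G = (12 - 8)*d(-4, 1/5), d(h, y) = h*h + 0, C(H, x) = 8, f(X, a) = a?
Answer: -2143/20 ≈ -107.15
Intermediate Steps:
d(h, y) = h**2 (d(h, y) = h**2 + 0 = h**2)
G = 64 (G = (12 - 8)*(-4)**2 = 4*16 = 64)
(132/f(6, -5) - 134/C(8, 9)) - G = (132/(-5) - 134/8) - 1*64 = (132*(-1/5) - 134*1/8) - 64 = (-132/5 - 67/4) - 64 = -863/20 - 64 = -2143/20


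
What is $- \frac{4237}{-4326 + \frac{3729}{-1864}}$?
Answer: $\frac{7897768}{8067393} \approx 0.97897$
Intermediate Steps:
$- \frac{4237}{-4326 + \frac{3729}{-1864}} = - \frac{4237}{-4326 + 3729 \left(- \frac{1}{1864}\right)} = - \frac{4237}{-4326 - \frac{3729}{1864}} = - \frac{4237}{- \frac{8067393}{1864}} = \left(-4237\right) \left(- \frac{1864}{8067393}\right) = \frac{7897768}{8067393}$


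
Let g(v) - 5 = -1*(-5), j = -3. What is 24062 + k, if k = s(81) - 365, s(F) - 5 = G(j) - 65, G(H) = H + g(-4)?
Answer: 23644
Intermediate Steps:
g(v) = 10 (g(v) = 5 - 1*(-5) = 5 + 5 = 10)
G(H) = 10 + H (G(H) = H + 10 = 10 + H)
s(F) = -53 (s(F) = 5 + ((10 - 3) - 65) = 5 + (7 - 65) = 5 - 58 = -53)
k = -418 (k = -53 - 365 = -418)
24062 + k = 24062 - 418 = 23644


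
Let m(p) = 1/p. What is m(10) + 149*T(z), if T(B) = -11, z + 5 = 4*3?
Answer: -16389/10 ≈ -1638.9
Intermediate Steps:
z = 7 (z = -5 + 4*3 = -5 + 12 = 7)
m(10) + 149*T(z) = 1/10 + 149*(-11) = 1/10 - 1639 = -16389/10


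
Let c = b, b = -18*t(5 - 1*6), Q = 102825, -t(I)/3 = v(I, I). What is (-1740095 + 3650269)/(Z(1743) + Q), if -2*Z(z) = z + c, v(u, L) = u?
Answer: 3820348/203961 ≈ 18.731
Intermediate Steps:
t(I) = -3*I
b = -54 (b = -(-54)*(5 - 1*6) = -(-54)*(5 - 6) = -(-54)*(-1) = -18*3 = -54)
c = -54
Z(z) = 27 - z/2 (Z(z) = -(z - 54)/2 = -(-54 + z)/2 = 27 - z/2)
(-1740095 + 3650269)/(Z(1743) + Q) = (-1740095 + 3650269)/((27 - 1/2*1743) + 102825) = 1910174/((27 - 1743/2) + 102825) = 1910174/(-1689/2 + 102825) = 1910174/(203961/2) = 1910174*(2/203961) = 3820348/203961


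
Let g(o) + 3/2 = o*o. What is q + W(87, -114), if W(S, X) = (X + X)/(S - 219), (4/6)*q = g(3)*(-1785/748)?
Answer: -4421/176 ≈ -25.119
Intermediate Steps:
g(o) = -3/2 + o² (g(o) = -3/2 + o*o = -3/2 + o²)
q = -4725/176 (q = 3*((-3/2 + 3²)*(-1785/748))/2 = 3*((-3/2 + 9)*(-1785*1/748))/2 = 3*((15/2)*(-105/44))/2 = (3/2)*(-1575/88) = -4725/176 ≈ -26.847)
W(S, X) = 2*X/(-219 + S) (W(S, X) = (2*X)/(-219 + S) = 2*X/(-219 + S))
q + W(87, -114) = -4725/176 + 2*(-114)/(-219 + 87) = -4725/176 + 2*(-114)/(-132) = -4725/176 + 2*(-114)*(-1/132) = -4725/176 + 19/11 = -4421/176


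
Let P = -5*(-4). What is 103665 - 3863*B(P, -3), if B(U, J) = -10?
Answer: 142295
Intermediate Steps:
P = 20
103665 - 3863*B(P, -3) = 103665 - 3863*(-10) = 103665 + 38630 = 142295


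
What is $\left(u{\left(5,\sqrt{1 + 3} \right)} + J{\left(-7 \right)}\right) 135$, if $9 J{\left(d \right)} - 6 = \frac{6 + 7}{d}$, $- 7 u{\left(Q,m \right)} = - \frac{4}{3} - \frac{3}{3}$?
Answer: $\frac{750}{7} \approx 107.14$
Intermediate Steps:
$u{\left(Q,m \right)} = \frac{1}{3}$ ($u{\left(Q,m \right)} = - \frac{- \frac{4}{3} - \frac{3}{3}}{7} = - \frac{\left(-4\right) \frac{1}{3} - 1}{7} = - \frac{- \frac{4}{3} - 1}{7} = \left(- \frac{1}{7}\right) \left(- \frac{7}{3}\right) = \frac{1}{3}$)
$J{\left(d \right)} = \frac{2}{3} + \frac{13}{9 d}$ ($J{\left(d \right)} = \frac{2}{3} + \frac{\left(6 + 7\right) \frac{1}{d}}{9} = \frac{2}{3} + \frac{13 \frac{1}{d}}{9} = \frac{2}{3} + \frac{13}{9 d}$)
$\left(u{\left(5,\sqrt{1 + 3} \right)} + J{\left(-7 \right)}\right) 135 = \left(\frac{1}{3} + \frac{13 + 6 \left(-7\right)}{9 \left(-7\right)}\right) 135 = \left(\frac{1}{3} + \frac{1}{9} \left(- \frac{1}{7}\right) \left(13 - 42\right)\right) 135 = \left(\frac{1}{3} + \frac{1}{9} \left(- \frac{1}{7}\right) \left(-29\right)\right) 135 = \left(\frac{1}{3} + \frac{29}{63}\right) 135 = \frac{50}{63} \cdot 135 = \frac{750}{7}$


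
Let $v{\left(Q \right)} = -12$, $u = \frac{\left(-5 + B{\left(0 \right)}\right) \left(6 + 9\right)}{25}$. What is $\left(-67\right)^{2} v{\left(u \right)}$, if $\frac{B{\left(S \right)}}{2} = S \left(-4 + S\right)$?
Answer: $-53868$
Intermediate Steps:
$B{\left(S \right)} = 2 S \left(-4 + S\right)$
$u = -3$ ($u = \frac{\left(-5 + 2 \cdot 0 \left(-4 + 0\right)\right) \left(6 + 9\right)}{25} = \left(-5 + 2 \cdot 0 \left(-4\right)\right) 15 \cdot \frac{1}{25} = \left(-5 + 0\right) 15 \cdot \frac{1}{25} = \left(-5\right) 15 \cdot \frac{1}{25} = \left(-75\right) \frac{1}{25} = -3$)
$\left(-67\right)^{2} v{\left(u \right)} = \left(-67\right)^{2} \left(-12\right) = 4489 \left(-12\right) = -53868$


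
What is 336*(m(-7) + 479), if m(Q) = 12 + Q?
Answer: 162624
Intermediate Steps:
336*(m(-7) + 479) = 336*((12 - 7) + 479) = 336*(5 + 479) = 336*484 = 162624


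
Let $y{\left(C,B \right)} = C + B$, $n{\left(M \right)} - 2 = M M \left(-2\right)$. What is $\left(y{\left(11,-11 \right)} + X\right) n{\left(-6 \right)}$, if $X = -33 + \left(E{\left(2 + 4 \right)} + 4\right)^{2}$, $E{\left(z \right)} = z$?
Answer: $-4690$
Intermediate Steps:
$n{\left(M \right)} = 2 - 2 M^{2}$ ($n{\left(M \right)} = 2 + M M \left(-2\right) = 2 + M^{2} \left(-2\right) = 2 - 2 M^{2}$)
$y{\left(C,B \right)} = B + C$
$X = 67$ ($X = -33 + \left(\left(2 + 4\right) + 4\right)^{2} = -33 + \left(6 + 4\right)^{2} = -33 + 10^{2} = -33 + 100 = 67$)
$\left(y{\left(11,-11 \right)} + X\right) n{\left(-6 \right)} = \left(\left(-11 + 11\right) + 67\right) \left(2 - 2 \left(-6\right)^{2}\right) = \left(0 + 67\right) \left(2 - 72\right) = 67 \left(2 - 72\right) = 67 \left(-70\right) = -4690$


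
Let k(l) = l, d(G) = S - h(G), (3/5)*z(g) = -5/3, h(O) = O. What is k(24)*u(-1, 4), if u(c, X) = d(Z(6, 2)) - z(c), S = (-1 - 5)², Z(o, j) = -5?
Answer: 3152/3 ≈ 1050.7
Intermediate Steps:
z(g) = -25/9 (z(g) = 5*(-5/3)/3 = 5*(-5*⅓)/3 = (5/3)*(-5/3) = -25/9)
S = 36 (S = (-6)² = 36)
d(G) = 36 - G
u(c, X) = 394/9 (u(c, X) = (36 - 1*(-5)) - 1*(-25/9) = (36 + 5) + 25/9 = 41 + 25/9 = 394/9)
k(24)*u(-1, 4) = 24*(394/9) = 3152/3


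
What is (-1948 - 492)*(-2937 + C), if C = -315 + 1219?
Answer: 4960520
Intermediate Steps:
C = 904
(-1948 - 492)*(-2937 + C) = (-1948 - 492)*(-2937 + 904) = -2440*(-2033) = 4960520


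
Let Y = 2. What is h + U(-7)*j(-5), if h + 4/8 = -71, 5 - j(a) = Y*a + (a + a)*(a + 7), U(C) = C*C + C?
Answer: 2797/2 ≈ 1398.5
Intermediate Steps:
U(C) = C + C**2 (U(C) = C**2 + C = C + C**2)
j(a) = 5 - 2*a - 2*a*(7 + a) (j(a) = 5 - (2*a + (a + a)*(a + 7)) = 5 - (2*a + (2*a)*(7 + a)) = 5 - (2*a + 2*a*(7 + a)) = 5 + (-2*a - 2*a*(7 + a)) = 5 - 2*a - 2*a*(7 + a))
h = -143/2 (h = -1/2 - 71 = -143/2 ≈ -71.500)
h + U(-7)*j(-5) = -143/2 + (-7*(1 - 7))*(5 - 16*(-5) - 2*(-5)**2) = -143/2 + (-7*(-6))*(5 + 80 - 2*25) = -143/2 + 42*(5 + 80 - 50) = -143/2 + 42*35 = -143/2 + 1470 = 2797/2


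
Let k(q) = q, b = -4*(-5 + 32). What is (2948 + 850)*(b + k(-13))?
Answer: -459558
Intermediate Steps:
b = -108 (b = -4*27 = -108)
(2948 + 850)*(b + k(-13)) = (2948 + 850)*(-108 - 13) = 3798*(-121) = -459558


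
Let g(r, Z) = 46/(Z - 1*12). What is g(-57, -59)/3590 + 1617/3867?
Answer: 68663208/164276605 ≈ 0.41797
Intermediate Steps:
g(r, Z) = 46/(-12 + Z) (g(r, Z) = 46/(Z - 12) = 46/(-12 + Z))
g(-57, -59)/3590 + 1617/3867 = (46/(-12 - 59))/3590 + 1617/3867 = (46/(-71))*(1/3590) + 1617*(1/3867) = (46*(-1/71))*(1/3590) + 539/1289 = -46/71*1/3590 + 539/1289 = -23/127445 + 539/1289 = 68663208/164276605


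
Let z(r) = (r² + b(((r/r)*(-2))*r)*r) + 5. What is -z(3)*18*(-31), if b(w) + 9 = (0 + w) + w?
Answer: -27342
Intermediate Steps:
b(w) = -9 + 2*w (b(w) = -9 + ((0 + w) + w) = -9 + (w + w) = -9 + 2*w)
z(r) = 5 + r² + r*(-9 - 4*r) (z(r) = (r² + (-9 + 2*(((r/r)*(-2))*r))*r) + 5 = (r² + (-9 + 2*((1*(-2))*r))*r) + 5 = (r² + (-9 + 2*(-2*r))*r) + 5 = (r² + (-9 - 4*r)*r) + 5 = (r² + r*(-9 - 4*r)) + 5 = 5 + r² + r*(-9 - 4*r))
-z(3)*18*(-31) = -(5 - 9*3 - 3*3²)*18*(-31) = -(5 - 27 - 3*9)*18*(-31) = -(5 - 27 - 27)*18*(-31) = -(-49*18)*(-31) = -(-882)*(-31) = -1*27342 = -27342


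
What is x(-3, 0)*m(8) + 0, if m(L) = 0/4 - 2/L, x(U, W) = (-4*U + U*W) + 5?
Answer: -17/4 ≈ -4.2500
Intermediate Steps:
x(U, W) = 5 - 4*U + U*W
m(L) = -2/L (m(L) = 0*(¼) - 2/L = 0 - 2/L = -2/L)
x(-3, 0)*m(8) + 0 = (5 - 4*(-3) - 3*0)*(-2/8) + 0 = (5 + 12 + 0)*(-2*⅛) + 0 = 17*(-¼) + 0 = -17/4 + 0 = -17/4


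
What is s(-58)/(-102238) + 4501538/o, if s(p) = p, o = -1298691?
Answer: -230076458983/66387785229 ≈ -3.4656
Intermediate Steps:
s(-58)/(-102238) + 4501538/o = -58/(-102238) + 4501538/(-1298691) = -58*(-1/102238) + 4501538*(-1/1298691) = 29/51119 - 4501538/1298691 = -230076458983/66387785229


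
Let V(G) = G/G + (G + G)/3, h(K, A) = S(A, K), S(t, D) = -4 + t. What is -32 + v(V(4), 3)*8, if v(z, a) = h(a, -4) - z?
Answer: -376/3 ≈ -125.33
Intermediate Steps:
h(K, A) = -4 + A
V(G) = 1 + 2*G/3 (V(G) = 1 + (2*G)*(⅓) = 1 + 2*G/3)
v(z, a) = -8 - z (v(z, a) = (-4 - 4) - z = -8 - z)
-32 + v(V(4), 3)*8 = -32 + (-8 - (1 + (⅔)*4))*8 = -32 + (-8 - (1 + 8/3))*8 = -32 + (-8 - 1*11/3)*8 = -32 + (-8 - 11/3)*8 = -32 - 35/3*8 = -32 - 280/3 = -376/3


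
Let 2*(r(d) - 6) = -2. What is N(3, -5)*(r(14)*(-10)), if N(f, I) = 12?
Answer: -600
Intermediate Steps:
r(d) = 5 (r(d) = 6 + (1/2)*(-2) = 6 - 1 = 5)
N(3, -5)*(r(14)*(-10)) = 12*(5*(-10)) = 12*(-50) = -600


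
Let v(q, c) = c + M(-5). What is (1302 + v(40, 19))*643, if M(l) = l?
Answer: 846188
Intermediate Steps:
v(q, c) = -5 + c (v(q, c) = c - 5 = -5 + c)
(1302 + v(40, 19))*643 = (1302 + (-5 + 19))*643 = (1302 + 14)*643 = 1316*643 = 846188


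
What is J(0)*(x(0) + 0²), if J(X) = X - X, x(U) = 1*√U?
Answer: 0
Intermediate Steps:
x(U) = √U
J(X) = 0
J(0)*(x(0) + 0²) = 0*(√0 + 0²) = 0*(0 + 0) = 0*0 = 0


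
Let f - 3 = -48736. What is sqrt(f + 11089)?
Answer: 2*I*sqrt(9411) ≈ 194.02*I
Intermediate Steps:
f = -48733 (f = 3 - 48736 = -48733)
sqrt(f + 11089) = sqrt(-48733 + 11089) = sqrt(-37644) = 2*I*sqrt(9411)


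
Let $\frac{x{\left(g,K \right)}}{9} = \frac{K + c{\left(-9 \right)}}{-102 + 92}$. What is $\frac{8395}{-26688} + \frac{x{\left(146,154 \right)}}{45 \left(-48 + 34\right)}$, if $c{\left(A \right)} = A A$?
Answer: $\frac{19759}{934080} \approx 0.021153$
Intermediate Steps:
$c{\left(A \right)} = A^{2}$
$x{\left(g,K \right)} = - \frac{729}{10} - \frac{9 K}{10}$ ($x{\left(g,K \right)} = 9 \frac{K + \left(-9\right)^{2}}{-102 + 92} = 9 \frac{K + 81}{-10} = 9 \left(81 + K\right) \left(- \frac{1}{10}\right) = 9 \left(- \frac{81}{10} - \frac{K}{10}\right) = - \frac{729}{10} - \frac{9 K}{10}$)
$\frac{8395}{-26688} + \frac{x{\left(146,154 \right)}}{45 \left(-48 + 34\right)} = \frac{8395}{-26688} + \frac{- \frac{729}{10} - \frac{693}{5}}{45 \left(-48 + 34\right)} = 8395 \left(- \frac{1}{26688}\right) + \frac{- \frac{729}{10} - \frac{693}{5}}{45 \left(-14\right)} = - \frac{8395}{26688} - \frac{423}{2 \left(-630\right)} = - \frac{8395}{26688} - - \frac{47}{140} = - \frac{8395}{26688} + \frac{47}{140} = \frac{19759}{934080}$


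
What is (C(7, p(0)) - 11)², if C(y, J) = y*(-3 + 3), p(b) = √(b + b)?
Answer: 121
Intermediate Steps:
p(b) = √2*√b (p(b) = √(2*b) = √2*√b)
C(y, J) = 0 (C(y, J) = y*0 = 0)
(C(7, p(0)) - 11)² = (0 - 11)² = (-11)² = 121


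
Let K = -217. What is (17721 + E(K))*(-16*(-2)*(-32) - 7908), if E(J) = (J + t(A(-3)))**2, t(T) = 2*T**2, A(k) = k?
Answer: -512000104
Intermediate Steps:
E(J) = (18 + J)**2 (E(J) = (J + 2*(-3)**2)**2 = (J + 2*9)**2 = (J + 18)**2 = (18 + J)**2)
(17721 + E(K))*(-16*(-2)*(-32) - 7908) = (17721 + (18 - 217)**2)*(-16*(-2)*(-32) - 7908) = (17721 + (-199)**2)*(32*(-32) - 7908) = (17721 + 39601)*(-1024 - 7908) = 57322*(-8932) = -512000104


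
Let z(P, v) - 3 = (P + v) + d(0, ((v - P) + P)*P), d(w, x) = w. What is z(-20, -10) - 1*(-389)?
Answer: 362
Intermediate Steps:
z(P, v) = 3 + P + v (z(P, v) = 3 + ((P + v) + 0) = 3 + (P + v) = 3 + P + v)
z(-20, -10) - 1*(-389) = (3 - 20 - 10) - 1*(-389) = -27 + 389 = 362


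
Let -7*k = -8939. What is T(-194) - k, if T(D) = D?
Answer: -1471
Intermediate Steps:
k = 1277 (k = -⅐*(-8939) = 1277)
T(-194) - k = -194 - 1*1277 = -194 - 1277 = -1471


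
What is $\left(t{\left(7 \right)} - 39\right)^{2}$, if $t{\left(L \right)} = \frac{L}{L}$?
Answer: $1444$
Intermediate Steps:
$t{\left(L \right)} = 1$
$\left(t{\left(7 \right)} - 39\right)^{2} = \left(1 - 39\right)^{2} = \left(-38\right)^{2} = 1444$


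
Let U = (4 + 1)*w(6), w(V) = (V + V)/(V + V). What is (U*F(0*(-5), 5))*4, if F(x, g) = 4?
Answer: 80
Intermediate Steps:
w(V) = 1 (w(V) = (2*V)/((2*V)) = (2*V)*(1/(2*V)) = 1)
U = 5 (U = (4 + 1)*1 = 5*1 = 5)
(U*F(0*(-5), 5))*4 = (5*4)*4 = 20*4 = 80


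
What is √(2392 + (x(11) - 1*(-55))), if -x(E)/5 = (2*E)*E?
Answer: √1237 ≈ 35.171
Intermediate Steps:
x(E) = -10*E² (x(E) = -5*2*E*E = -10*E²)
√(2392 + (x(11) - 1*(-55))) = √(2392 + (-10*11² - 1*(-55))) = √(2392 + (-10*121 + 55)) = √(2392 + (-1210 + 55)) = √(2392 - 1155) = √1237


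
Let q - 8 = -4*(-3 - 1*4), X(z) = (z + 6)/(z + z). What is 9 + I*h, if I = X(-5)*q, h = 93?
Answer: -1629/5 ≈ -325.80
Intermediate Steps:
X(z) = (6 + z)/(2*z) (X(z) = (6 + z)/((2*z)) = (6 + z)*(1/(2*z)) = (6 + z)/(2*z))
q = 36 (q = 8 - 4*(-3 - 1*4) = 8 - 4*(-3 - 4) = 8 - 4*(-7) = 8 + 28 = 36)
I = -18/5 (I = ((1/2)*(6 - 5)/(-5))*36 = ((1/2)*(-1/5)*1)*36 = -1/10*36 = -18/5 ≈ -3.6000)
9 + I*h = 9 - 18/5*93 = 9 - 1674/5 = -1629/5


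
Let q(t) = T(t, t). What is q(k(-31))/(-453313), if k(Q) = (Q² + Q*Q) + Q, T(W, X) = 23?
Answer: -23/453313 ≈ -5.0738e-5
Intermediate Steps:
k(Q) = Q + 2*Q² (k(Q) = (Q² + Q²) + Q = 2*Q² + Q = Q + 2*Q²)
q(t) = 23
q(k(-31))/(-453313) = 23/(-453313) = 23*(-1/453313) = -23/453313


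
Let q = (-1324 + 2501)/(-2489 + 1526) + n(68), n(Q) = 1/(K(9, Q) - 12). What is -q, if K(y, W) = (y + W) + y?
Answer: 805/666 ≈ 1.2087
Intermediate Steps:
K(y, W) = W + 2*y (K(y, W) = (W + y) + y = W + 2*y)
n(Q) = 1/(6 + Q) (n(Q) = 1/((Q + 2*9) - 12) = 1/((Q + 18) - 12) = 1/((18 + Q) - 12) = 1/(6 + Q))
q = -805/666 (q = (-1324 + 2501)/(-2489 + 1526) + 1/(6 + 68) = 1177/(-963) + 1/74 = 1177*(-1/963) + 1/74 = -11/9 + 1/74 = -805/666 ≈ -1.2087)
-q = -1*(-805/666) = 805/666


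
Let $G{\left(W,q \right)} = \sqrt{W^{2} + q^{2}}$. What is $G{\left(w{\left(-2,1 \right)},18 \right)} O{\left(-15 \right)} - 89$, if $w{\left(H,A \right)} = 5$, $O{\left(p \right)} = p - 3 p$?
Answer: $-89 + 30 \sqrt{349} \approx 471.45$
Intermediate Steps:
$O{\left(p \right)} = - 2 p$
$G{\left(w{\left(-2,1 \right)},18 \right)} O{\left(-15 \right)} - 89 = \sqrt{5^{2} + 18^{2}} \left(\left(-2\right) \left(-15\right)\right) - 89 = \sqrt{25 + 324} \cdot 30 - 89 = \sqrt{349} \cdot 30 - 89 = 30 \sqrt{349} - 89 = -89 + 30 \sqrt{349}$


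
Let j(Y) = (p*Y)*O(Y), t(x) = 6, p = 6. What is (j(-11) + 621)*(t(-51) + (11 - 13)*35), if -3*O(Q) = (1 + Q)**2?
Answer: -180544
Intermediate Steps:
O(Q) = -(1 + Q)**2/3
j(Y) = -2*Y*(1 + Y)**2 (j(Y) = (6*Y)*(-(1 + Y)**2/3) = -2*Y*(1 + Y)**2)
(j(-11) + 621)*(t(-51) + (11 - 13)*35) = (-2*(-11)*(1 - 11)**2 + 621)*(6 + (11 - 13)*35) = (-2*(-11)*(-10)**2 + 621)*(6 - 2*35) = (-2*(-11)*100 + 621)*(6 - 70) = (2200 + 621)*(-64) = 2821*(-64) = -180544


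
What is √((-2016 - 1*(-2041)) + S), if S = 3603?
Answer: 2*√907 ≈ 60.233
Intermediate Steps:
√((-2016 - 1*(-2041)) + S) = √((-2016 - 1*(-2041)) + 3603) = √((-2016 + 2041) + 3603) = √(25 + 3603) = √3628 = 2*√907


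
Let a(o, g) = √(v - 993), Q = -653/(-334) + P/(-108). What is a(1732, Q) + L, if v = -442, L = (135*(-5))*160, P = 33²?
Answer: -108000 + I*√1435 ≈ -1.08e+5 + 37.881*I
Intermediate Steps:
P = 1089
Q = -16289/2004 (Q = -653/(-334) + 1089/(-108) = -653*(-1/334) + 1089*(-1/108) = 653/334 - 121/12 = -16289/2004 ≈ -8.1283)
L = -108000 (L = -675*160 = -108000)
a(o, g) = I*√1435 (a(o, g) = √(-442 - 993) = √(-1435) = I*√1435)
a(1732, Q) + L = I*√1435 - 108000 = -108000 + I*√1435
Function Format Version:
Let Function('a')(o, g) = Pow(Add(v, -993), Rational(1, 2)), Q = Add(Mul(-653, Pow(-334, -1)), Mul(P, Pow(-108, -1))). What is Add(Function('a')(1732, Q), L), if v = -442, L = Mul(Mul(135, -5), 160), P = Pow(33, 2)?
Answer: Add(-108000, Mul(I, Pow(1435, Rational(1, 2)))) ≈ Add(-1.0800e+5, Mul(37.881, I))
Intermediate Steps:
P = 1089
Q = Rational(-16289, 2004) (Q = Add(Mul(-653, Pow(-334, -1)), Mul(1089, Pow(-108, -1))) = Add(Mul(-653, Rational(-1, 334)), Mul(1089, Rational(-1, 108))) = Add(Rational(653, 334), Rational(-121, 12)) = Rational(-16289, 2004) ≈ -8.1283)
L = -108000 (L = Mul(-675, 160) = -108000)
Function('a')(o, g) = Mul(I, Pow(1435, Rational(1, 2))) (Function('a')(o, g) = Pow(Add(-442, -993), Rational(1, 2)) = Pow(-1435, Rational(1, 2)) = Mul(I, Pow(1435, Rational(1, 2))))
Add(Function('a')(1732, Q), L) = Add(Mul(I, Pow(1435, Rational(1, 2))), -108000) = Add(-108000, Mul(I, Pow(1435, Rational(1, 2))))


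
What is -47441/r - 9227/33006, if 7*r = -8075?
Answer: 10886355497/266523450 ≈ 40.846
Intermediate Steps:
r = -8075/7 (r = (⅐)*(-8075) = -8075/7 ≈ -1153.6)
-47441/r - 9227/33006 = -47441/(-8075/7) - 9227/33006 = -47441*(-7/8075) - 9227*1/33006 = 332087/8075 - 9227/33006 = 10886355497/266523450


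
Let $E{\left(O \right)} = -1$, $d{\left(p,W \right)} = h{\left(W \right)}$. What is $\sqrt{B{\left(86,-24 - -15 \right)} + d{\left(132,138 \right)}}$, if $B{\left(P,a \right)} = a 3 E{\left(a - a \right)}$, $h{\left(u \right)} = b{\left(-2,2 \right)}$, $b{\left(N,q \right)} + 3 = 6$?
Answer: $\sqrt{30} \approx 5.4772$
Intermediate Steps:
$b{\left(N,q \right)} = 3$ ($b{\left(N,q \right)} = -3 + 6 = 3$)
$h{\left(u \right)} = 3$
$d{\left(p,W \right)} = 3$
$B{\left(P,a \right)} = - 3 a$ ($B{\left(P,a \right)} = a 3 \left(-1\right) = 3 a \left(-1\right) = - 3 a$)
$\sqrt{B{\left(86,-24 - -15 \right)} + d{\left(132,138 \right)}} = \sqrt{- 3 \left(-24 - -15\right) + 3} = \sqrt{- 3 \left(-24 + 15\right) + 3} = \sqrt{\left(-3\right) \left(-9\right) + 3} = \sqrt{27 + 3} = \sqrt{30}$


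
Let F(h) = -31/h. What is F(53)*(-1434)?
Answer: 44454/53 ≈ 838.75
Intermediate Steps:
F(53)*(-1434) = -31/53*(-1434) = 44454/53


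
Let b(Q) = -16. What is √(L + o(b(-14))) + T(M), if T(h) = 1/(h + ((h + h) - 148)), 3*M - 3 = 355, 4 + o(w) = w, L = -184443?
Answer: 1/210 + I*√184463 ≈ 0.0047619 + 429.49*I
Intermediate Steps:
o(w) = -4 + w
M = 358/3 (M = 1 + (⅓)*355 = 1 + 355/3 = 358/3 ≈ 119.33)
T(h) = 1/(-148 + 3*h) (T(h) = 1/(h + (2*h - 148)) = 1/(h + (-148 + 2*h)) = 1/(-148 + 3*h))
√(L + o(b(-14))) + T(M) = √(-184443 + (-4 - 16)) + 1/(-148 + 3*(358/3)) = √(-184443 - 20) + 1/(-148 + 358) = √(-184463) + 1/210 = I*√184463 + 1/210 = 1/210 + I*√184463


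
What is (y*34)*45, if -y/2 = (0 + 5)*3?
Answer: -45900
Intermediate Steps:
y = -30 (y = -2*(0 + 5)*3 = -10*3 = -2*15 = -30)
(y*34)*45 = -30*34*45 = -1020*45 = -45900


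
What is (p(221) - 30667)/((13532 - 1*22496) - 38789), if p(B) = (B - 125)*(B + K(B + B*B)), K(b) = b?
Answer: -4700501/47753 ≈ -98.434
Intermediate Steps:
p(B) = (-125 + B)*(B² + 2*B) (p(B) = (B - 125)*(B + (B + B*B)) = (-125 + B)*(B + (B + B²)) = (-125 + B)*(B² + 2*B))
(p(221) - 30667)/((13532 - 1*22496) - 38789) = (221*(-250 + 221² - 123*221) - 30667)/((13532 - 1*22496) - 38789) = (221*(-250 + 48841 - 27183) - 30667)/((13532 - 22496) - 38789) = (221*21408 - 30667)/(-8964 - 38789) = (4731168 - 30667)/(-47753) = 4700501*(-1/47753) = -4700501/47753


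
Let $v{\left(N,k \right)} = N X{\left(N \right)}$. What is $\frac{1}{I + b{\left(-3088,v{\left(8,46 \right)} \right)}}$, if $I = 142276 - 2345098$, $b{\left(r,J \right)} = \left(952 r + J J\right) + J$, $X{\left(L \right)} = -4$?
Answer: $- \frac{1}{5141606} \approx -1.9449 \cdot 10^{-7}$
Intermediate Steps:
$v{\left(N,k \right)} = - 4 N$ ($v{\left(N,k \right)} = N \left(-4\right) = - 4 N$)
$b{\left(r,J \right)} = J + J^{2} + 952 r$ ($b{\left(r,J \right)} = \left(952 r + J^{2}\right) + J = \left(J^{2} + 952 r\right) + J = J + J^{2} + 952 r$)
$I = -2202822$ ($I = 142276 - 2345098 = -2202822$)
$\frac{1}{I + b{\left(-3088,v{\left(8,46 \right)} \right)}} = \frac{1}{-2202822 + \left(\left(-4\right) 8 + \left(\left(-4\right) 8\right)^{2} + 952 \left(-3088\right)\right)} = \frac{1}{-2202822 - \left(2939808 - 1024\right)} = \frac{1}{-2202822 - 2938784} = \frac{1}{-5141606} = - \frac{1}{5141606}$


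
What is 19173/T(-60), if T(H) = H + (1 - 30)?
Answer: -19173/89 ≈ -215.43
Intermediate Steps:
T(H) = -29 + H (T(H) = H - 29 = -29 + H)
19173/T(-60) = 19173/(-29 - 60) = 19173/(-89) = 19173*(-1/89) = -19173/89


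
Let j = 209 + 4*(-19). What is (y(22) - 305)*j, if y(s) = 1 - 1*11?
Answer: -41895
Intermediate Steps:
y(s) = -10 (y(s) = 1 - 11 = -10)
j = 133 (j = 209 - 76 = 133)
(y(22) - 305)*j = (-10 - 305)*133 = -315*133 = -41895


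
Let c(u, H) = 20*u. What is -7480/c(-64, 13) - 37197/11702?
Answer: 498985/187232 ≈ 2.6651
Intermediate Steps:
-7480/c(-64, 13) - 37197/11702 = -7480/(20*(-64)) - 37197/11702 = -7480/(-1280) - 37197*1/11702 = -7480*(-1/1280) - 37197/11702 = 187/32 - 37197/11702 = 498985/187232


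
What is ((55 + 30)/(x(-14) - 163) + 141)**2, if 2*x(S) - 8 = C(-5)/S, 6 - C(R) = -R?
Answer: 391241493049/19829209 ≈ 19731.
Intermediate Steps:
C(R) = 6 + R (C(R) = 6 - (-1)*R = 6 + R)
x(S) = 4 + 1/(2*S) (x(S) = 4 + ((6 - 5)/S)/2 = 4 + (1/S)/2 = 4 + 1/(2*S))
((55 + 30)/(x(-14) - 163) + 141)**2 = ((55 + 30)/((4 + (1/2)/(-14)) - 163) + 141)**2 = (85/((4 + (1/2)*(-1/14)) - 163) + 141)**2 = (85/((4 - 1/28) - 163) + 141)**2 = (85/(111/28 - 163) + 141)**2 = (85/(-4453/28) + 141)**2 = (85*(-28/4453) + 141)**2 = (-2380/4453 + 141)**2 = (625493/4453)**2 = 391241493049/19829209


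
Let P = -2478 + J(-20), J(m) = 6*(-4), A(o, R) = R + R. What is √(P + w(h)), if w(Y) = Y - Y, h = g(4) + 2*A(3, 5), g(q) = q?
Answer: 3*I*√278 ≈ 50.02*I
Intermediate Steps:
A(o, R) = 2*R
J(m) = -24
h = 24 (h = 4 + 2*(2*5) = 4 + 2*10 = 4 + 20 = 24)
w(Y) = 0
P = -2502 (P = -2478 - 24 = -2502)
√(P + w(h)) = √(-2502 + 0) = √(-2502) = 3*I*√278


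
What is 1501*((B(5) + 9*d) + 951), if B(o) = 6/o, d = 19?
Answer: 8429616/5 ≈ 1.6859e+6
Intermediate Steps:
1501*((B(5) + 9*d) + 951) = 1501*((6/5 + 9*19) + 951) = 1501*((6*(⅕) + 171) + 951) = 1501*((6/5 + 171) + 951) = 1501*(861/5 + 951) = 1501*(5616/5) = 8429616/5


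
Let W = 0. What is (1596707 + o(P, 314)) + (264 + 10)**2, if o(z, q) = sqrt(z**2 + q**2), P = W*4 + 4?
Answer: 1671783 + 2*sqrt(24653) ≈ 1.6721e+6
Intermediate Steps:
P = 4 (P = 0*4 + 4 = 0 + 4 = 4)
o(z, q) = sqrt(q**2 + z**2)
(1596707 + o(P, 314)) + (264 + 10)**2 = (1596707 + sqrt(314**2 + 4**2)) + (264 + 10)**2 = (1596707 + sqrt(98596 + 16)) + 274**2 = (1596707 + sqrt(98612)) + 75076 = (1596707 + 2*sqrt(24653)) + 75076 = 1671783 + 2*sqrt(24653)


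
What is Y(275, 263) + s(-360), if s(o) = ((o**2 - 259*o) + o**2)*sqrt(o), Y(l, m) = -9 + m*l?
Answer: 72316 + 2114640*I*sqrt(10) ≈ 72316.0 + 6.6871e+6*I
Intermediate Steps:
Y(l, m) = -9 + l*m
s(o) = sqrt(o)*(-259*o + 2*o**2) (s(o) = (-259*o + 2*o**2)*sqrt(o) = sqrt(o)*(-259*o + 2*o**2))
Y(275, 263) + s(-360) = (-9 + 275*263) + (-360)**(3/2)*(-259 + 2*(-360)) = (-9 + 72325) + (-2160*I*sqrt(10))*(-259 - 720) = 72316 - 2160*I*sqrt(10)*(-979) = 72316 + 2114640*I*sqrt(10)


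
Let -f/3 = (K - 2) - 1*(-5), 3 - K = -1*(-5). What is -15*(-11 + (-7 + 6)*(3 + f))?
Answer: 165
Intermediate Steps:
K = -2 (K = 3 - (-1)*(-5) = 3 - 1*5 = 3 - 5 = -2)
f = -3 (f = -3*((-2 - 2) - 1*(-5)) = -3*(-4 + 5) = -3*1 = -3)
-15*(-11 + (-7 + 6)*(3 + f)) = -15*(-11 + (-7 + 6)*(3 - 3)) = -15*(-11 - 1*0) = -15*(-11 + 0) = -15*(-11) = 165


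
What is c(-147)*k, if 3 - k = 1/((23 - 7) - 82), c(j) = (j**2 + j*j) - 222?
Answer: 1426034/11 ≈ 1.2964e+5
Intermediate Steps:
c(j) = -222 + 2*j**2 (c(j) = (j**2 + j**2) - 222 = 2*j**2 - 222 = -222 + 2*j**2)
k = 199/66 (k = 3 - 1/((23 - 7) - 82) = 3 - 1/(16 - 82) = 3 - 1/(-66) = 3 - 1*(-1/66) = 3 + 1/66 = 199/66 ≈ 3.0152)
c(-147)*k = (-222 + 2*(-147)**2)*(199/66) = (-222 + 2*21609)*(199/66) = (-222 + 43218)*(199/66) = 42996*(199/66) = 1426034/11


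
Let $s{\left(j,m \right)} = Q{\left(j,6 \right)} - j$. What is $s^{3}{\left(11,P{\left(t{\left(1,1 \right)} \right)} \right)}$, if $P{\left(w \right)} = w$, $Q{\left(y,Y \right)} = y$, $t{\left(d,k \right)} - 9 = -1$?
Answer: $0$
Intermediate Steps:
$t{\left(d,k \right)} = 8$ ($t{\left(d,k \right)} = 9 - 1 = 8$)
$s{\left(j,m \right)} = 0$ ($s{\left(j,m \right)} = j - j = 0$)
$s^{3}{\left(11,P{\left(t{\left(1,1 \right)} \right)} \right)} = 0^{3} = 0$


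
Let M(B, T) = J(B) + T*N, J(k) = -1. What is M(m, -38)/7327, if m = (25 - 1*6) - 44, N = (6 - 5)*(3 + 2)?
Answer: -191/7327 ≈ -0.026068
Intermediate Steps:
N = 5 (N = 1*5 = 5)
m = -25 (m = (25 - 6) - 44 = 19 - 44 = -25)
M(B, T) = -1 + 5*T (M(B, T) = -1 + T*5 = -1 + 5*T)
M(m, -38)/7327 = (-1 + 5*(-38))/7327 = (-1 - 190)*(1/7327) = -191*1/7327 = -191/7327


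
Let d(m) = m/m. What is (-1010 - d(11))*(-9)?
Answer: 9099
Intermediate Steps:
d(m) = 1
(-1010 - d(11))*(-9) = (-1010 - 1*1)*(-9) = (-1010 - 1)*(-9) = -1011*(-9) = 9099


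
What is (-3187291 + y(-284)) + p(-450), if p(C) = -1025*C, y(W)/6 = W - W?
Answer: -2726041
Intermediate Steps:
y(W) = 0 (y(W) = 6*(W - W) = 6*0 = 0)
(-3187291 + y(-284)) + p(-450) = (-3187291 + 0) - 1025*(-450) = -3187291 + 461250 = -2726041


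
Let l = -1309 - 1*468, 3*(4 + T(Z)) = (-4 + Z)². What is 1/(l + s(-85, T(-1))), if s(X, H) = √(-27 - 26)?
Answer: -1777/3157782 - I*√53/3157782 ≈ -0.00056274 - 2.3054e-6*I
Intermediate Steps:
T(Z) = -4 + (-4 + Z)²/3
s(X, H) = I*√53 (s(X, H) = √(-53) = I*√53)
l = -1777 (l = -1309 - 468 = -1777)
1/(l + s(-85, T(-1))) = 1/(-1777 + I*√53)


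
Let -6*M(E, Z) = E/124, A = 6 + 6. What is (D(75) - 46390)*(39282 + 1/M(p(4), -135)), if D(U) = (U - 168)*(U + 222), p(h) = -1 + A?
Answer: -31925236938/11 ≈ -2.9023e+9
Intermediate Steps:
A = 12
p(h) = 11 (p(h) = -1 + 12 = 11)
M(E, Z) = -E/744 (M(E, Z) = -E/(6*124) = -E/744)
D(U) = (-168 + U)*(222 + U)
(D(75) - 46390)*(39282 + 1/M(p(4), -135)) = ((-37296 + 75² + 54*75) - 46390)*(39282 + 1/(-1/744*11)) = ((-37296 + 5625 + 4050) - 46390)*(39282 + 1/(-11/744)) = (-27621 - 46390)*(39282 - 744/11) = -74011*431358/11 = -31925236938/11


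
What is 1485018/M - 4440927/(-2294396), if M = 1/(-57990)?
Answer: -197584650631391793/2294396 ≈ -8.6116e+10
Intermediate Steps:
M = -1/57990 ≈ -1.7244e-5
1485018/M - 4440927/(-2294396) = 1485018/(-1/57990) - 4440927/(-2294396) = 1485018*(-57990) - 4440927*(-1/2294396) = -86116193820 + 4440927/2294396 = -197584650631391793/2294396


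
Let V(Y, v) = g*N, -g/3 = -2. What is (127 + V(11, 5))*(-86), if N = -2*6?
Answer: -4730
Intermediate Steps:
N = -12
g = 6 (g = -3*(-2) = 6)
V(Y, v) = -72 (V(Y, v) = 6*(-12) = -72)
(127 + V(11, 5))*(-86) = (127 - 72)*(-86) = 55*(-86) = -4730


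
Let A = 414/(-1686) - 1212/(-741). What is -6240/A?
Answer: -433099680/96481 ≈ -4489.0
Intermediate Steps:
A = 96481/69407 (A = 414*(-1/1686) - 1212*(-1/741) = -69/281 + 404/247 = 96481/69407 ≈ 1.3901)
-6240/A = -6240/96481/69407 = -6240*69407/96481 = -15*28873312/96481 = -433099680/96481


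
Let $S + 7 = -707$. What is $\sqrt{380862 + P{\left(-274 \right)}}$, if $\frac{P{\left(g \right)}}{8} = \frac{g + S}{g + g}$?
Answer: $\frac{\sqrt{7148669590}}{137} \approx 617.15$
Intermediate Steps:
$S = -714$ ($S = -7 - 707 = -714$)
$P{\left(g \right)} = \frac{4 \left(-714 + g\right)}{g}$ ($P{\left(g \right)} = 8 \frac{g - 714}{g + g} = 8 \frac{-714 + g}{2 g} = \frac{4 \left(-714 + g\right)}{g}$)
$\sqrt{380862 + P{\left(-274 \right)}} = \sqrt{380862 - \left(-4 + \frac{2856}{-274}\right)} = \sqrt{380862 + \left(4 - - \frac{1428}{137}\right)} = \sqrt{380862 + \left(4 + \frac{1428}{137}\right)} = \sqrt{380862 + \frac{1976}{137}} = \sqrt{\frac{52180070}{137}} = \frac{\sqrt{7148669590}}{137}$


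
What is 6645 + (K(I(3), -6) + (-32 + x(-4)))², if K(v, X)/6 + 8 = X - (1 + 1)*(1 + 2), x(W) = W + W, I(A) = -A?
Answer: 32245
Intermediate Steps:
x(W) = 2*W
K(v, X) = -84 + 6*X (K(v, X) = -48 + 6*(X - (1 + 1)*(1 + 2)) = -48 + 6*(X - 2*3) = -48 + 6*(X - 1*6) = -48 + 6*(X - 6) = -48 + 6*(-6 + X) = -48 + (-36 + 6*X) = -84 + 6*X)
6645 + (K(I(3), -6) + (-32 + x(-4)))² = 6645 + ((-84 + 6*(-6)) + (-32 + 2*(-4)))² = 6645 + ((-84 - 36) + (-32 - 8))² = 6645 + (-120 - 40)² = 6645 + (-160)² = 6645 + 25600 = 32245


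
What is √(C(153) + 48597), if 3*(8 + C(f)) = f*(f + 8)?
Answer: 20*√142 ≈ 238.33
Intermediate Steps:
C(f) = -8 + f*(8 + f)/3 (C(f) = -8 + (f*(f + 8))/3 = -8 + (f*(8 + f))/3 = -8 + f*(8 + f)/3)
√(C(153) + 48597) = √((-8 + (⅓)*153² + (8/3)*153) + 48597) = √((-8 + (⅓)*23409 + 408) + 48597) = √((-8 + 7803 + 408) + 48597) = √(8203 + 48597) = √56800 = 20*√142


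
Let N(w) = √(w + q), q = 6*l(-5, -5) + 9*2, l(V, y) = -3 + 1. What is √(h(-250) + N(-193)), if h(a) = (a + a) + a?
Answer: √(-750 + I*√187) ≈ 0.2497 + 27.387*I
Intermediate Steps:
l(V, y) = -2
q = 6 (q = 6*(-2) + 9*2 = -12 + 18 = 6)
N(w) = √(6 + w) (N(w) = √(w + 6) = √(6 + w))
h(a) = 3*a (h(a) = 2*a + a = 3*a)
√(h(-250) + N(-193)) = √(3*(-250) + √(6 - 193)) = √(-750 + √(-187)) = √(-750 + I*√187)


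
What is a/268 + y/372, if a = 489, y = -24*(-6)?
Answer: 18375/8308 ≈ 2.2117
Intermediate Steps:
y = 144
a/268 + y/372 = 489/268 + 144/372 = 489*(1/268) + 144*(1/372) = 489/268 + 12/31 = 18375/8308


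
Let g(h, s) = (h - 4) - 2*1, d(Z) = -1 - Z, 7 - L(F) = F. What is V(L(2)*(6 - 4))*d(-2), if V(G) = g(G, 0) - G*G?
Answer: -96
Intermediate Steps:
L(F) = 7 - F
g(h, s) = -6 + h (g(h, s) = (-4 + h) - 2 = -6 + h)
V(G) = -6 + G - G**2 (V(G) = (-6 + G) - G*G = (-6 + G) - G**2 = -6 + G - G**2)
V(L(2)*(6 - 4))*d(-2) = (-6 + (7 - 1*2)*(6 - 4) - ((7 - 1*2)*(6 - 4))**2)*(-1 - 1*(-2)) = (-6 + (7 - 2)*2 - ((7 - 2)*2)**2)*(-1 + 2) = (-6 + 5*2 - (5*2)**2)*1 = (-6 + 10 - 1*10**2)*1 = (-6 + 10 - 1*100)*1 = (-6 + 10 - 100)*1 = -96*1 = -96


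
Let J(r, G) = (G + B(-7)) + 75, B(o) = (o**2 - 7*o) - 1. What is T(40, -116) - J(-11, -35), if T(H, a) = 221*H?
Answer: 8703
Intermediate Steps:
B(o) = -1 + o**2 - 7*o
J(r, G) = 172 + G (J(r, G) = (G + (-1 + (-7)**2 - 7*(-7))) + 75 = (G + (-1 + 49 + 49)) + 75 = (G + 97) + 75 = (97 + G) + 75 = 172 + G)
T(40, -116) - J(-11, -35) = 221*40 - (172 - 35) = 8840 - 1*137 = 8840 - 137 = 8703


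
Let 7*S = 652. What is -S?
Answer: -652/7 ≈ -93.143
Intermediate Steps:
S = 652/7 (S = (1/7)*652 = 652/7 ≈ 93.143)
-S = -1*652/7 = -652/7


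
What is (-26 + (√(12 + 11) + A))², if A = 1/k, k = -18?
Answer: 227413/324 - 469*√23/9 ≈ 451.98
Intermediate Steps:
A = -1/18 (A = 1/(-18) = -1/18 ≈ -0.055556)
(-26 + (√(12 + 11) + A))² = (-26 + (√(12 + 11) - 1/18))² = (-26 + (√23 - 1/18))² = (-26 + (-1/18 + √23))² = (-469/18 + √23)²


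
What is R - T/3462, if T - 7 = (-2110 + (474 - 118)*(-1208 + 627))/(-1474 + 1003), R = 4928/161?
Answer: 1143062219/37503846 ≈ 30.479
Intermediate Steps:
R = 704/23 (R = 4928*(1/161) = 704/23 ≈ 30.609)
T = 212243/471 (T = 7 + (-2110 + (474 - 118)*(-1208 + 627))/(-1474 + 1003) = 7 + (-2110 + 356*(-581))/(-471) = 7 + (-2110 - 206836)*(-1/471) = 7 - 208946*(-1/471) = 7 + 208946/471 = 212243/471 ≈ 450.62)
R - T/3462 = 704/23 - 212243/(471*3462) = 704/23 - 1*212243/1630602 = 704/23 - 212243/1630602 = 1143062219/37503846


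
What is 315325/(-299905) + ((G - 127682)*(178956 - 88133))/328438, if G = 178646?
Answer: 138806772006731/9850019839 ≈ 14092.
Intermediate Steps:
315325/(-299905) + ((G - 127682)*(178956 - 88133))/328438 = 315325/(-299905) + ((178646 - 127682)*(178956 - 88133))/328438 = 315325*(-1/299905) + (50964*90823)*(1/328438) = -63065/59981 + 4628703372*(1/328438) = -63065/59981 + 2314351686/164219 = 138806772006731/9850019839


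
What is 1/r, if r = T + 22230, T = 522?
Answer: 1/22752 ≈ 4.3952e-5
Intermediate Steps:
r = 22752 (r = 522 + 22230 = 22752)
1/r = 1/22752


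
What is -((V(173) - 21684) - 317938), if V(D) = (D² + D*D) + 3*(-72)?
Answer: 279980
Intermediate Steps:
V(D) = -216 + 2*D² (V(D) = (D² + D²) - 216 = 2*D² - 216 = -216 + 2*D²)
-((V(173) - 21684) - 317938) = -(((-216 + 2*173²) - 21684) - 317938) = -(((-216 + 2*29929) - 21684) - 317938) = -(((-216 + 59858) - 21684) - 317938) = -((59642 - 21684) - 317938) = -(37958 - 317938) = -1*(-279980) = 279980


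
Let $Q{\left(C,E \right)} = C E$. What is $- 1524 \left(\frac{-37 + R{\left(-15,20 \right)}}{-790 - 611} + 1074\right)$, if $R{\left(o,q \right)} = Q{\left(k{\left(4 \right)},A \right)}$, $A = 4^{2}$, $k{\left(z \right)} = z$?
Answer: $- \frac{764360676}{467} \approx -1.6367 \cdot 10^{6}$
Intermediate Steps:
$A = 16$
$R{\left(o,q \right)} = 64$ ($R{\left(o,q \right)} = 4 \cdot 16 = 64$)
$- 1524 \left(\frac{-37 + R{\left(-15,20 \right)}}{-790 - 611} + 1074\right) = - 1524 \left(\frac{-37 + 64}{-790 - 611} + 1074\right) = - 1524 \left(\frac{27}{-1401} + 1074\right) = - 1524 \left(27 \left(- \frac{1}{1401}\right) + 1074\right) = - 1524 \left(- \frac{9}{467} + 1074\right) = \left(-1524\right) \frac{501549}{467} = - \frac{764360676}{467}$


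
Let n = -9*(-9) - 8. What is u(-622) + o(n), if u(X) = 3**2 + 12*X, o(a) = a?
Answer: -7382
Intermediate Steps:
n = 73 (n = 81 - 8 = 73)
u(X) = 9 + 12*X
u(-622) + o(n) = (9 + 12*(-622)) + 73 = (9 - 7464) + 73 = -7455 + 73 = -7382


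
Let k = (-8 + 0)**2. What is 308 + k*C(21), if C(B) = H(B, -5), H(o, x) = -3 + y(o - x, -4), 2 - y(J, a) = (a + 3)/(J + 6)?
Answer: 246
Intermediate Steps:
k = 64 (k = (-8)**2 = 64)
y(J, a) = 2 - (3 + a)/(6 + J) (y(J, a) = 2 - (a + 3)/(J + 6) = 2 - (3 + a)/(6 + J))
H(o, x) = -3 + (13 - 2*x + 2*o)/(6 + o - x) (H(o, x) = -3 + (9 - 1*(-4) + 2*(o - x))/(6 + (o - x)) = -3 + (9 + 4 + (-2*x + 2*o))/(6 + o - x) = -3 + (13 - 2*x + 2*o)/(6 + o - x))
C(B) = (-10 - B)/(11 + B) (C(B) = (-5 - 5 - B)/(6 + B - 1*(-5)) = (-10 - B)/(6 + B + 5) = (-10 - B)/(11 + B))
308 + k*C(21) = 308 + 64*((-10 - 1*21)/(11 + 21)) = 308 + 64*((-10 - 21)/32) = 308 + 64*((1/32)*(-31)) = 308 + 64*(-31/32) = 308 - 62 = 246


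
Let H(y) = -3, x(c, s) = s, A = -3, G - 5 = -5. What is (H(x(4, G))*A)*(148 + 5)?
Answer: 1377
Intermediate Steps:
G = 0 (G = 5 - 5 = 0)
(H(x(4, G))*A)*(148 + 5) = (-3*(-3))*(148 + 5) = 9*153 = 1377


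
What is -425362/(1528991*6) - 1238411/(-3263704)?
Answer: 4986429989479/14970522127992 ≈ 0.33308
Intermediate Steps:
-425362/(1528991*6) - 1238411/(-3263704) = -425362/9173946 - 1238411*(-1/3263704) = -425362*1/9173946 + 1238411/3263704 = -212681/4586973 + 1238411/3263704 = 4986429989479/14970522127992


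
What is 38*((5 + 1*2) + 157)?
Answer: 6232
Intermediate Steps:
38*((5 + 1*2) + 157) = 38*((5 + 2) + 157) = 38*(7 + 157) = 38*164 = 6232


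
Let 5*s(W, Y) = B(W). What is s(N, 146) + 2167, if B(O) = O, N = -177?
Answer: 10658/5 ≈ 2131.6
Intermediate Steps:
s(W, Y) = W/5
s(N, 146) + 2167 = (⅕)*(-177) + 2167 = -177/5 + 2167 = 10658/5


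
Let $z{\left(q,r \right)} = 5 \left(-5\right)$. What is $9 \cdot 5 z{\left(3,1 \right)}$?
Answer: $-1125$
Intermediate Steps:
$z{\left(q,r \right)} = -25$
$9 \cdot 5 z{\left(3,1 \right)} = 9 \cdot 5 \left(-25\right) = 45 \left(-25\right) = -1125$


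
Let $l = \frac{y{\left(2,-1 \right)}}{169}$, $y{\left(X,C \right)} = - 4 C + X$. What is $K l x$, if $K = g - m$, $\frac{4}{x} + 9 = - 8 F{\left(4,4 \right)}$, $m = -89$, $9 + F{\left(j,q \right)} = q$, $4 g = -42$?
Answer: $\frac{1884}{5239} \approx 0.35961$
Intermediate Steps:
$g = - \frac{21}{2}$ ($g = \frac{1}{4} \left(-42\right) = - \frac{21}{2} \approx -10.5$)
$F{\left(j,q \right)} = -9 + q$
$x = \frac{4}{31}$ ($x = \frac{4}{-9 - 8 \left(-9 + 4\right)} = \frac{4}{-9 - -40} = \frac{4}{-9 + 40} = \frac{4}{31} \approx 0.12903$)
$K = \frac{157}{2}$ ($K = - \frac{21}{2} - -89 = - \frac{21}{2} + 89 = \frac{157}{2} \approx 78.5$)
$y{\left(X,C \right)} = X - 4 C$
$l = \frac{6}{169}$ ($l = \frac{2 - -4}{169} = \left(2 + 4\right) \frac{1}{169} = 6 \cdot \frac{1}{169} = \frac{6}{169} \approx 0.035503$)
$K l x = \frac{157}{2} \cdot \frac{6}{169} \cdot \frac{4}{31} = \frac{471}{169} \cdot \frac{4}{31} = \frac{1884}{5239}$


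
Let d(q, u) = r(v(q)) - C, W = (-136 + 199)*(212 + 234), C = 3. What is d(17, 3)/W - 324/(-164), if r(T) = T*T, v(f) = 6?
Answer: 759097/384006 ≈ 1.9768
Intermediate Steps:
W = 28098 (W = 63*446 = 28098)
r(T) = T**2
d(q, u) = 33 (d(q, u) = 6**2 - 1*3 = 36 - 3 = 33)
d(17, 3)/W - 324/(-164) = 33/28098 - 324/(-164) = 33*(1/28098) - 324*(-1/164) = 11/9366 + 81/41 = 759097/384006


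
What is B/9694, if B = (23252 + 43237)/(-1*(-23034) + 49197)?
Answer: 599/6308174 ≈ 9.4956e-5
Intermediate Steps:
B = 22163/24077 (B = 66489/(23034 + 49197) = 66489/72231 = 66489*(1/72231) = 22163/24077 ≈ 0.92050)
B/9694 = (22163/24077)/9694 = (22163/24077)*(1/9694) = 599/6308174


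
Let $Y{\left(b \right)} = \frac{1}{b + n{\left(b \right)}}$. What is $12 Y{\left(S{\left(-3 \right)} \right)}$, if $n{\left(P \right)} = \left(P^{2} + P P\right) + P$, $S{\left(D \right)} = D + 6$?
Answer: $\frac{1}{2} \approx 0.5$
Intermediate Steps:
$S{\left(D \right)} = 6 + D$
$n{\left(P \right)} = P + 2 P^{2}$ ($n{\left(P \right)} = \left(P^{2} + P^{2}\right) + P = 2 P^{2} + P = P + 2 P^{2}$)
$Y{\left(b \right)} = \frac{1}{b + b \left(1 + 2 b\right)}$
$12 Y{\left(S{\left(-3 \right)} \right)} = 12 \frac{1}{2 \left(6 - 3\right) \left(1 + \left(6 - 3\right)\right)} = 12 \frac{1}{2 \cdot 3 \left(1 + 3\right)} = 12 \cdot \frac{1}{2} \cdot \frac{1}{3} \cdot \frac{1}{4} = 12 \cdot \frac{1}{24} = \frac{1}{2}$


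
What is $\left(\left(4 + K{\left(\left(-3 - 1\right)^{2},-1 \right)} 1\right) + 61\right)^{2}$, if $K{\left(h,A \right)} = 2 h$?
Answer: $9409$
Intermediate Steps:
$\left(\left(4 + K{\left(\left(-3 - 1\right)^{2},-1 \right)} 1\right) + 61\right)^{2} = \left(\left(4 + 2 \left(-3 - 1\right)^{2} \cdot 1\right) + 61\right)^{2} = \left(\left(4 + 2 \left(-4\right)^{2} \cdot 1\right) + 61\right)^{2} = \left(\left(4 + 2 \cdot 16 \cdot 1\right) + 61\right)^{2} = \left(\left(4 + 32 \cdot 1\right) + 61\right)^{2} = \left(\left(4 + 32\right) + 61\right)^{2} = \left(36 + 61\right)^{2} = 97^{2} = 9409$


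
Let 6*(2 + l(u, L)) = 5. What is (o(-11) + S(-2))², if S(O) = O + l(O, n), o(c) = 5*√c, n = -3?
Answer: (19 - 30*I*√11)²/36 ≈ -264.97 - 105.03*I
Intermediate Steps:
l(u, L) = -7/6 (l(u, L) = -2 + (⅙)*5 = -2 + ⅚ = -7/6)
S(O) = -7/6 + O (S(O) = O - 7/6 = -7/6 + O)
(o(-11) + S(-2))² = (5*√(-11) + (-7/6 - 2))² = (5*(I*√11) - 19/6)² = (5*I*√11 - 19/6)² = (-19/6 + 5*I*√11)²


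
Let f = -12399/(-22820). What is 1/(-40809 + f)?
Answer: -22820/931248981 ≈ -2.4505e-5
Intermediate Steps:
f = 12399/22820 (f = -12399*(-1/22820) = 12399/22820 ≈ 0.54334)
1/(-40809 + f) = 1/(-40809 + 12399/22820) = 1/(-931248981/22820) = -22820/931248981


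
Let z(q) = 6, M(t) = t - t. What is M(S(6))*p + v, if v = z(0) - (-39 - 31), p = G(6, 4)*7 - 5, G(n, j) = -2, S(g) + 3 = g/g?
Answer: 76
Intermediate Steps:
S(g) = -2 (S(g) = -3 + g/g = -3 + 1 = -2)
M(t) = 0
p = -19 (p = -2*7 - 5 = -14 - 5 = -19)
v = 76 (v = 6 - (-39 - 31) = 6 - 1*(-70) = 6 + 70 = 76)
M(S(6))*p + v = 0*(-19) + 76 = 0 + 76 = 76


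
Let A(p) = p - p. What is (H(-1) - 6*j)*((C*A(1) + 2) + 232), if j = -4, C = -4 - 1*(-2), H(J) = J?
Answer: 5382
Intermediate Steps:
A(p) = 0
C = -2 (C = -4 + 2 = -2)
(H(-1) - 6*j)*((C*A(1) + 2) + 232) = (-1 - 6*(-4))*((-2*0 + 2) + 232) = (-1 + 24)*((0 + 2) + 232) = 23*(2 + 232) = 23*234 = 5382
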